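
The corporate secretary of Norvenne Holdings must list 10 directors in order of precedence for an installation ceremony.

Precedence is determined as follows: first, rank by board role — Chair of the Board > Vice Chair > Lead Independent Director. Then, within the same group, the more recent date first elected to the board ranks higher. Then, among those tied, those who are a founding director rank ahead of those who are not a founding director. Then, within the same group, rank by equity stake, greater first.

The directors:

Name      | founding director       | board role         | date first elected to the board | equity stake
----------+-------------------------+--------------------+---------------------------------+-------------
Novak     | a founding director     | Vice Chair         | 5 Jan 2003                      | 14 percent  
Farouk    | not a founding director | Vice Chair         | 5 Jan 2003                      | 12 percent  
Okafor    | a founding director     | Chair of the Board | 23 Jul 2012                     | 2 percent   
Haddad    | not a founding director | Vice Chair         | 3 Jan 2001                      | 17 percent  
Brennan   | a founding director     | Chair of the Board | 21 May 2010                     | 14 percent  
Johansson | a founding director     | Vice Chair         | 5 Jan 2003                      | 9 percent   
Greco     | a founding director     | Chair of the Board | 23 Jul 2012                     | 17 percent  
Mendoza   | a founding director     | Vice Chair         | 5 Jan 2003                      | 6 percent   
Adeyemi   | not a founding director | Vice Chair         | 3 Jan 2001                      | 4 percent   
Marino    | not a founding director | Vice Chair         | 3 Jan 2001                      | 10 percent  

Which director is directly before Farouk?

By board role: Greco, Okafor and Brennan (Chair of the Board); then Novak, Johansson, Mendoza, Farouk, Haddad, Marino and Adeyemi (Vice Chair).
Among Greco, Okafor and Brennan, by date first elected to the board (later first): Greco and Okafor (23 Jul 2012) before Brennan (21 May 2010).
Greco and Okafor are each a founding director, so the next rule applies.
Among Greco and Okafor, by equity stake (higher first): Greco (17 percent) before Okafor (2 percent).
Among Novak, Johansson, Mendoza, Farouk, Haddad, Marino and Adeyemi, by date first elected to the board (later first): Novak, Johansson, Mendoza and Farouk (5 Jan 2003) before Haddad, Marino and Adeyemi (3 Jan 2001).
Among Novak, Johansson, Mendoza and Farouk, a founding director before not a founding director: Novak, Johansson and Mendoza (a founding director) before Farouk (not a founding director).
Among Novak, Johansson and Mendoza, by equity stake (higher first): Novak (14 percent) before Johansson (9 percent) before Mendoza (6 percent).
Haddad, Marino and Adeyemi are each not a founding director, so the next rule applies.
Among Haddad, Marino and Adeyemi, by equity stake (higher first): Haddad (17 percent) before Marino (10 percent) before Adeyemi (4 percent).
Order: Greco, Okafor, Brennan, Novak, Johansson, Mendoza, Farouk, Haddad, Marino, Adeyemi.

Mendoza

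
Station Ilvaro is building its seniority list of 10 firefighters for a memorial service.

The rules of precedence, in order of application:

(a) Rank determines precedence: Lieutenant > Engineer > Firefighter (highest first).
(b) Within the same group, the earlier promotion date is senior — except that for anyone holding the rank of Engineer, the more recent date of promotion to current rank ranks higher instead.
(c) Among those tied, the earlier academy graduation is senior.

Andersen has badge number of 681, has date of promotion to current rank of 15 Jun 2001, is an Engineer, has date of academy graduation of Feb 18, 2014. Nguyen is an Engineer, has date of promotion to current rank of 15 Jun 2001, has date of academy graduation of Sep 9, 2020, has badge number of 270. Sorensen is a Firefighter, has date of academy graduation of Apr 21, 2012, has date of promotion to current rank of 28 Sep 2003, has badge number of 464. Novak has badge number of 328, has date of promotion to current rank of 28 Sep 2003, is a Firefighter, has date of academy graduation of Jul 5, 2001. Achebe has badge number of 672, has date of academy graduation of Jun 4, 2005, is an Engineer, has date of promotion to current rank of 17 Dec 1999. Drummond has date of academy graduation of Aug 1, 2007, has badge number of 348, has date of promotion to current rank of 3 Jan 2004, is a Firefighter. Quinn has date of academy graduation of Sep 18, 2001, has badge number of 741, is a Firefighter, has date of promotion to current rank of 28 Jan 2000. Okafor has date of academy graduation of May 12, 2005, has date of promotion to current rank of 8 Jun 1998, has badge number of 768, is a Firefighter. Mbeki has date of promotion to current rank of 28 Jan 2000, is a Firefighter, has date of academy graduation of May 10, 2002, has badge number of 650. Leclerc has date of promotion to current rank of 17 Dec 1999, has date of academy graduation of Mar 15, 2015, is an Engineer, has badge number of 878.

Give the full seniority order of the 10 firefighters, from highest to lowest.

Andersen, Nguyen, Achebe, Leclerc, Okafor, Quinn, Mbeki, Novak, Sorensen, Drummond

By rank: Andersen, Nguyen, Achebe and Leclerc (Engineer); then Okafor, Quinn, Mbeki, Novak, Sorensen and Drummond (Firefighter).
Among Andersen, Nguyen, Achebe and Leclerc, by date of promotion to current rank (later first) (reversed rule for this group): Andersen and Nguyen (15 Jun 2001) before Achebe and Leclerc (17 Dec 1999).
Among Andersen and Nguyen, by date of academy graduation (earlier first): Andersen (Feb 18, 2014) before Nguyen (Sep 9, 2020).
Among Achebe and Leclerc, by date of academy graduation (earlier first): Achebe (Jun 4, 2005) before Leclerc (Mar 15, 2015).
Among Okafor, Quinn, Mbeki, Novak, Sorensen and Drummond, by date of promotion to current rank (earlier first): Okafor (8 Jun 1998) before Quinn and Mbeki (28 Jan 2000) before Novak and Sorensen (28 Sep 2003) before Drummond (3 Jan 2004).
Among Quinn and Mbeki, by date of academy graduation (earlier first): Quinn (Sep 18, 2001) before Mbeki (May 10, 2002).
Among Novak and Sorensen, by date of academy graduation (earlier first): Novak (Jul 5, 2001) before Sorensen (Apr 21, 2012).
Full order: Andersen, Nguyen, Achebe, Leclerc, Okafor, Quinn, Mbeki, Novak, Sorensen, Drummond.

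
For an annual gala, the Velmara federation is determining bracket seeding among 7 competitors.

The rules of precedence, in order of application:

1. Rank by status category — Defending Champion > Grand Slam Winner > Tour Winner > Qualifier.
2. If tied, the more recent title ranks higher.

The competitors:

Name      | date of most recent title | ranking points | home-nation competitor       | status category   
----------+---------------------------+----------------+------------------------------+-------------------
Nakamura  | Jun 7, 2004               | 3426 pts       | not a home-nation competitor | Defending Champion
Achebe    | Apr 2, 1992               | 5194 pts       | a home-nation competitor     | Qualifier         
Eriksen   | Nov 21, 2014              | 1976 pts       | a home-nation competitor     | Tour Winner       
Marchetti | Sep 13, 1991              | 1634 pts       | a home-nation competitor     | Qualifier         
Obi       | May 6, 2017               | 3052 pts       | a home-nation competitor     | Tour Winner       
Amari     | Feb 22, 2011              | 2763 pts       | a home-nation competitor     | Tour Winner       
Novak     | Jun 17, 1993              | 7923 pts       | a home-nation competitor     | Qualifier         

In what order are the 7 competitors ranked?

Nakamura, Obi, Eriksen, Amari, Novak, Achebe, Marchetti

By status category: Nakamura (Defending Champion); then Obi, Eriksen and Amari (Tour Winner); then Novak, Achebe and Marchetti (Qualifier).
Among Obi, Eriksen and Amari, by date of most recent title (later first): Obi (May 6, 2017) before Eriksen (Nov 21, 2014) before Amari (Feb 22, 2011).
Among Novak, Achebe and Marchetti, by date of most recent title (later first): Novak (Jun 17, 1993) before Achebe (Apr 2, 1992) before Marchetti (Sep 13, 1991).
Full order: Nakamura, Obi, Eriksen, Amari, Novak, Achebe, Marchetti.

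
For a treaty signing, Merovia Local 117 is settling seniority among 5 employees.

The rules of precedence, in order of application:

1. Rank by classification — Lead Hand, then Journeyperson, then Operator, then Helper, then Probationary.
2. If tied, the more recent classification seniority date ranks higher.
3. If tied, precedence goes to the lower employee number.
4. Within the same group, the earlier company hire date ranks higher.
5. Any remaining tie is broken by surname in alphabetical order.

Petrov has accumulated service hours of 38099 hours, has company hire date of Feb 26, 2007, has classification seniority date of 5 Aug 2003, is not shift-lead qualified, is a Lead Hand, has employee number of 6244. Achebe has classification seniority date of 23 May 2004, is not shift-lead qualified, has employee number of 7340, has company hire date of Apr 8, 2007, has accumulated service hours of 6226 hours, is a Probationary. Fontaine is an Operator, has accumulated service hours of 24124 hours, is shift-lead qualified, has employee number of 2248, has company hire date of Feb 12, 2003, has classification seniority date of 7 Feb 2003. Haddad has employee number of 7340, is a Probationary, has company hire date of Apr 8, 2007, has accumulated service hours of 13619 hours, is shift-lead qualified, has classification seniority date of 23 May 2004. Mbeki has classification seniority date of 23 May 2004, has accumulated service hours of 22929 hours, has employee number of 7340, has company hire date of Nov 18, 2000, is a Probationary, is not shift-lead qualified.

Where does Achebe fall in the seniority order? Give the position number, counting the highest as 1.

By classification: Petrov (Lead Hand); then Fontaine (Operator); then Mbeki, Achebe and Haddad (Probationary).
Mbeki, Achebe and Haddad all have classification seniority date 23 May 2004, so the next rule applies.
Mbeki, Achebe and Haddad all have employee number 7340, so the next rule applies.
Among Mbeki, Achebe and Haddad, by company hire date (earlier first): Mbeki (Nov 18, 2000) before Achebe and Haddad (Apr 8, 2007).
Among Achebe and Haddad, alphabetically by surname: Achebe before Haddad.
Order: Petrov, Fontaine, Mbeki, Achebe, Haddad. So position 4.

4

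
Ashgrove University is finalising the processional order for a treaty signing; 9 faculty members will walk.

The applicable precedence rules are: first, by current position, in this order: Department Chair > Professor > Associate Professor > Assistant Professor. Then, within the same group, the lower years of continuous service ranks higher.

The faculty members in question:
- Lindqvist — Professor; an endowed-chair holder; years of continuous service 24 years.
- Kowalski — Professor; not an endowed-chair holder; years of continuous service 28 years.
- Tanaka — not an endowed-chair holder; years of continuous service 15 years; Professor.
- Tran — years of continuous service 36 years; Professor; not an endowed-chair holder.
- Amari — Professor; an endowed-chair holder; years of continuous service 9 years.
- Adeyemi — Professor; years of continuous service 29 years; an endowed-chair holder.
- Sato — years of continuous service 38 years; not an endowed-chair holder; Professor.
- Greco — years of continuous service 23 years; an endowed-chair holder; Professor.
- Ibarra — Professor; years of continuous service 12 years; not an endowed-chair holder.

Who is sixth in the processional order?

By current position: Amari, Ibarra, Tanaka, Greco, Lindqvist, Kowalski, Adeyemi, Tran and Sato (Professor).
Among Amari, Ibarra, Tanaka, Greco, Lindqvist, Kowalski, Adeyemi, Tran and Sato, by years of continuous service (lower first): Amari (9 years) before Ibarra (12 years) before Tanaka (15 years) before Greco (23 years) before Lindqvist (24 years) before Kowalski (28 years) before Adeyemi (29 years) before Tran (36 years) before Sato (38 years).
Order: Amari, Ibarra, Tanaka, Greco, Lindqvist, Kowalski, Adeyemi, Tran, Sato.

Kowalski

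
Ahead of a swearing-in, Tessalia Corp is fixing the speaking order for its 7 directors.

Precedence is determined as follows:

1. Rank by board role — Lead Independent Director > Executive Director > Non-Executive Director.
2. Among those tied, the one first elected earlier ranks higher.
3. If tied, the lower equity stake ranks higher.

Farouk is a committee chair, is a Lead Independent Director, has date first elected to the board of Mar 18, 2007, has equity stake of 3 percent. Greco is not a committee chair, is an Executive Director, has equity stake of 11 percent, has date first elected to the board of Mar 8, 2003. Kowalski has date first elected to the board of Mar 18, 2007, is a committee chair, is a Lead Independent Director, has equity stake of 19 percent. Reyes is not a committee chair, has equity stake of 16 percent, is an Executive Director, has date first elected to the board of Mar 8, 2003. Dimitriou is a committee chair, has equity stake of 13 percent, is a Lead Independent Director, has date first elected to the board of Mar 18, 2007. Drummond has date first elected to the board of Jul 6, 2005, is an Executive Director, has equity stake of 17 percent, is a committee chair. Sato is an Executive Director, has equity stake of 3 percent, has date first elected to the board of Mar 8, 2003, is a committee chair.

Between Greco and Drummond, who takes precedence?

By board role: Farouk, Dimitriou and Kowalski (Lead Independent Director); then Sato, Greco, Reyes and Drummond (Executive Director).
Farouk, Dimitriou and Kowalski all have date first elected to the board Mar 18, 2007, so the next rule applies.
Among Farouk, Dimitriou and Kowalski, by equity stake (lower first): Farouk (3 percent) before Dimitriou (13 percent) before Kowalski (19 percent).
Among Sato, Greco, Reyes and Drummond, by date first elected to the board (earlier first): Sato, Greco and Reyes (Mar 8, 2003) before Drummond (Jul 6, 2005).
Among Sato, Greco and Reyes, by equity stake (lower first): Sato (3 percent) before Greco (11 percent) before Reyes (16 percent).
So Greco takes precedence.

Greco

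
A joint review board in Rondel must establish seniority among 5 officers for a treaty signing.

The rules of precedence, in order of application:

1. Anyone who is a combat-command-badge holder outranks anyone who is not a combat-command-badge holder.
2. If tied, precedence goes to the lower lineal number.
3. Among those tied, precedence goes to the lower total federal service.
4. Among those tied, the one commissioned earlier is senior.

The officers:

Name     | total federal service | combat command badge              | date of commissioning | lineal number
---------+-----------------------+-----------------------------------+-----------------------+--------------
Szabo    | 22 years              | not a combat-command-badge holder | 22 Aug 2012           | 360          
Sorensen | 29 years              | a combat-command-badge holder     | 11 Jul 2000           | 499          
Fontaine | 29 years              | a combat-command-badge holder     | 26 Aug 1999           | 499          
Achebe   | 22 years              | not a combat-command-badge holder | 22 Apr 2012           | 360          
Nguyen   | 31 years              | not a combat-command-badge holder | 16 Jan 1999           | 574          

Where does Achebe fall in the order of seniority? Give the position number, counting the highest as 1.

3

By the first rule: Fontaine and Sorensen (both a combat-command-badge holder); then Achebe, Szabo and Nguyen (each not a combat-command-badge holder).
Fontaine and Sorensen both have lineal number 499, so the next rule applies.
Fontaine and Sorensen both have total federal service 29 years, so the next rule applies.
Among Fontaine and Sorensen, by date of commissioning (earlier first): Fontaine (26 Aug 1999) before Sorensen (11 Jul 2000).
Among Achebe, Szabo and Nguyen, by lineal number (lower first): Achebe and Szabo (360) before Nguyen (574).
Achebe and Szabo both have total federal service 22 years, so the next rule applies.
Among Achebe and Szabo, by date of commissioning (earlier first): Achebe (22 Apr 2012) before Szabo (22 Aug 2012).
Order: Fontaine, Sorensen, Achebe, Szabo, Nguyen. So position 3.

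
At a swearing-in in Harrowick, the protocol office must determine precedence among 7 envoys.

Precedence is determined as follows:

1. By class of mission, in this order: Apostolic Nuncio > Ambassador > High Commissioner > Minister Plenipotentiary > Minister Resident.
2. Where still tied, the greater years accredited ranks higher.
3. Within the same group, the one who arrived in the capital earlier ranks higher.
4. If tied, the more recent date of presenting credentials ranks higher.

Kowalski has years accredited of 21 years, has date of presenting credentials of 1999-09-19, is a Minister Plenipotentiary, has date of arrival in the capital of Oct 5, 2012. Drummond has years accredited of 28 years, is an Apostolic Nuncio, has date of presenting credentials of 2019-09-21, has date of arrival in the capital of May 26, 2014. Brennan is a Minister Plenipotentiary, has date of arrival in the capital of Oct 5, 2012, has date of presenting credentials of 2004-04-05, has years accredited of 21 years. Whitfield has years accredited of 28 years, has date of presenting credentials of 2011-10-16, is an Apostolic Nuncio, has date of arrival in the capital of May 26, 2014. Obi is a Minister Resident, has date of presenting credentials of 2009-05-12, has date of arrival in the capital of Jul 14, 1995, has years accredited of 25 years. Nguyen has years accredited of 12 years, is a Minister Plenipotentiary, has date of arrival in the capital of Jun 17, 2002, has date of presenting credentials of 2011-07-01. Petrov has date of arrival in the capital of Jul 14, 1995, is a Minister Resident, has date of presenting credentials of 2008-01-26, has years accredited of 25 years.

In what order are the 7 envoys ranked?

By class of mission: Drummond and Whitfield (Apostolic Nuncio); then Brennan, Kowalski and Nguyen (Minister Plenipotentiary); then Obi and Petrov (Minister Resident).
Drummond and Whitfield both have years accredited 28 years, so the next rule applies.
Drummond and Whitfield both have date of arrival in the capital May 26, 2014, so the next rule applies.
Among Drummond and Whitfield, by date of presenting credentials (later first): Drummond (2019-09-21) before Whitfield (2011-10-16).
Among Brennan, Kowalski and Nguyen, by years accredited (higher first): Brennan and Kowalski (21 years) before Nguyen (12 years).
Brennan and Kowalski both have date of arrival in the capital Oct 5, 2012, so the next rule applies.
Among Brennan and Kowalski, by date of presenting credentials (later first): Brennan (2004-04-05) before Kowalski (1999-09-19).
Obi and Petrov both have years accredited 25 years, so the next rule applies.
Obi and Petrov both have date of arrival in the capital Jul 14, 1995, so the next rule applies.
Among Obi and Petrov, by date of presenting credentials (later first): Obi (2009-05-12) before Petrov (2008-01-26).
Full order: Drummond, Whitfield, Brennan, Kowalski, Nguyen, Obi, Petrov.

Drummond, Whitfield, Brennan, Kowalski, Nguyen, Obi, Petrov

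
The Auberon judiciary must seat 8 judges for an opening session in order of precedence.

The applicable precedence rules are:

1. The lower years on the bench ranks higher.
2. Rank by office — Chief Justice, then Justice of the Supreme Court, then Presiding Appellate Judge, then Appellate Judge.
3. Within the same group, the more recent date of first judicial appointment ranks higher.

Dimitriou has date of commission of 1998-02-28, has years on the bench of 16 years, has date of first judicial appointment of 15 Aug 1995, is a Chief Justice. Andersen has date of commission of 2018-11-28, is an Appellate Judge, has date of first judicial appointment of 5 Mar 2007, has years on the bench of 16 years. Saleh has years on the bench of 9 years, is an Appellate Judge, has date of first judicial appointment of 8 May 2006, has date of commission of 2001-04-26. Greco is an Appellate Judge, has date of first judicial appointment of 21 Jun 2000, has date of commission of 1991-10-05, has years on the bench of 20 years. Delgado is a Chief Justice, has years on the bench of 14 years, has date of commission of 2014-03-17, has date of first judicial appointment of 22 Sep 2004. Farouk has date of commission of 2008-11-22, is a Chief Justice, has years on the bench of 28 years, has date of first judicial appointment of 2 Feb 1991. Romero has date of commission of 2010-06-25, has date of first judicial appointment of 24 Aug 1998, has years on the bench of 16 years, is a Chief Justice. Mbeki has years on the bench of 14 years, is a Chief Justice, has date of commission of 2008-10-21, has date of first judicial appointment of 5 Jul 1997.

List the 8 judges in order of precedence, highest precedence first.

By years on the bench (lower first): Saleh (9 years); then Delgado and Mbeki (both 14 years); then Romero, Dimitriou and Andersen (each 16 years); then Greco (20 years); then Farouk (28 years).
Delgado and Mbeki are each Chief Justice, so the next rule applies.
Among Delgado and Mbeki, by date of first judicial appointment (later first): Delgado (22 Sep 2004) before Mbeki (5 Jul 1997).
Among Romero, Dimitriou and Andersen, by office: Romero and Dimitriou (Chief Justice) before Andersen (Appellate Judge).
Among Romero and Dimitriou, by date of first judicial appointment (later first): Romero (24 Aug 1998) before Dimitriou (15 Aug 1995).
Full order: Saleh, Delgado, Mbeki, Romero, Dimitriou, Andersen, Greco, Farouk.

Saleh, Delgado, Mbeki, Romero, Dimitriou, Andersen, Greco, Farouk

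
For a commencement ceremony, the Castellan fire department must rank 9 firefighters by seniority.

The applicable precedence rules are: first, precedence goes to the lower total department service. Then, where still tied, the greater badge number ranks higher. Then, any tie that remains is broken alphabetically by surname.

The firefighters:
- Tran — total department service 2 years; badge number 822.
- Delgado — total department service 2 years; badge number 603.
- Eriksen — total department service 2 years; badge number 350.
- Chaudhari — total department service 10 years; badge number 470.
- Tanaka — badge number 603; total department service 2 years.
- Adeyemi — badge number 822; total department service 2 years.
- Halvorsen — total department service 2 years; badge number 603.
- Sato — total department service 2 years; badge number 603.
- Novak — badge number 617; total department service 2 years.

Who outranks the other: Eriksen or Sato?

By total department service (lower first): Adeyemi, Tran, Novak, Delgado, Halvorsen, Sato, Tanaka and Eriksen (each 2 years); then Chaudhari (10 years).
Among Adeyemi, Tran, Novak, Delgado, Halvorsen, Sato, Tanaka and Eriksen, by badge number (higher first): Adeyemi and Tran (822) before Novak (617) before Delgado, Halvorsen, Sato and Tanaka (603) before Eriksen (350).
Among Adeyemi and Tran, alphabetically by surname: Adeyemi before Tran.
Among Delgado, Halvorsen, Sato and Tanaka, alphabetically by surname: Delgado before Halvorsen before Sato before Tanaka.
So Sato takes precedence.

Sato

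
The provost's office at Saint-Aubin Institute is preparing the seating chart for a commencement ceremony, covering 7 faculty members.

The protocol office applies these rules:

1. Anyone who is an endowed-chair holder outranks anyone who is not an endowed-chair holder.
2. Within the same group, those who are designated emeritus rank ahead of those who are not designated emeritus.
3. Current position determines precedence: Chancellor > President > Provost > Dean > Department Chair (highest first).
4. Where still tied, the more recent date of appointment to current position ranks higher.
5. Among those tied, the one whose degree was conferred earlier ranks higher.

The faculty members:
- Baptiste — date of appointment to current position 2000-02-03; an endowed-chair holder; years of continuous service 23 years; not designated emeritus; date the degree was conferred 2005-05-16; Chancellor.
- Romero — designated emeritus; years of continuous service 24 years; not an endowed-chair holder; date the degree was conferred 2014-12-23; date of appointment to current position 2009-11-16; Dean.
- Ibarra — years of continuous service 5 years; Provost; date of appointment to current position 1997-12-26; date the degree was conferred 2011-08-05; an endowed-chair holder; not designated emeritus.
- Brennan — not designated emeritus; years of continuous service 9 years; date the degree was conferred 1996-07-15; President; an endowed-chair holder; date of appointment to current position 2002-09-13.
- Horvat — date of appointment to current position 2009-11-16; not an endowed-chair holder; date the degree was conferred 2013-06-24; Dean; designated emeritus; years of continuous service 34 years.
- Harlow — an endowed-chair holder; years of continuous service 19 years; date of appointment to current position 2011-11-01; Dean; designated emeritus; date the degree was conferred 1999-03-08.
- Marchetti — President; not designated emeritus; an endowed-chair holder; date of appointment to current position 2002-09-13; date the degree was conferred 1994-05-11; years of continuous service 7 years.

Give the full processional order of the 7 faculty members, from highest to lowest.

Harlow, Baptiste, Marchetti, Brennan, Ibarra, Horvat, Romero

By the first rule: Harlow, Baptiste, Marchetti, Brennan and Ibarra (each an endowed-chair holder); then Horvat and Romero (both not an endowed-chair holder).
Among Harlow, Baptiste, Marchetti, Brennan and Ibarra, designated emeritus before not designated emeritus: Harlow (designated emeritus) before Baptiste, Marchetti, Brennan and Ibarra (not designated emeritus).
Among Baptiste, Marchetti, Brennan and Ibarra, by current position: Baptiste (Chancellor) before Marchetti and Brennan (President) before Ibarra (Provost).
Marchetti and Brennan both have date of appointment to current position 2002-09-13, so the next rule applies.
Among Marchetti and Brennan, by date the degree was conferred (earlier first): Marchetti (1994-05-11) before Brennan (1996-07-15).
Horvat and Romero are each designated emeritus, so the next rule applies.
Horvat and Romero are each Dean, so the next rule applies.
Horvat and Romero both have date of appointment to current position 2009-11-16, so the next rule applies.
Among Horvat and Romero, by date the degree was conferred (earlier first): Horvat (2013-06-24) before Romero (2014-12-23).
Full order: Harlow, Baptiste, Marchetti, Brennan, Ibarra, Horvat, Romero.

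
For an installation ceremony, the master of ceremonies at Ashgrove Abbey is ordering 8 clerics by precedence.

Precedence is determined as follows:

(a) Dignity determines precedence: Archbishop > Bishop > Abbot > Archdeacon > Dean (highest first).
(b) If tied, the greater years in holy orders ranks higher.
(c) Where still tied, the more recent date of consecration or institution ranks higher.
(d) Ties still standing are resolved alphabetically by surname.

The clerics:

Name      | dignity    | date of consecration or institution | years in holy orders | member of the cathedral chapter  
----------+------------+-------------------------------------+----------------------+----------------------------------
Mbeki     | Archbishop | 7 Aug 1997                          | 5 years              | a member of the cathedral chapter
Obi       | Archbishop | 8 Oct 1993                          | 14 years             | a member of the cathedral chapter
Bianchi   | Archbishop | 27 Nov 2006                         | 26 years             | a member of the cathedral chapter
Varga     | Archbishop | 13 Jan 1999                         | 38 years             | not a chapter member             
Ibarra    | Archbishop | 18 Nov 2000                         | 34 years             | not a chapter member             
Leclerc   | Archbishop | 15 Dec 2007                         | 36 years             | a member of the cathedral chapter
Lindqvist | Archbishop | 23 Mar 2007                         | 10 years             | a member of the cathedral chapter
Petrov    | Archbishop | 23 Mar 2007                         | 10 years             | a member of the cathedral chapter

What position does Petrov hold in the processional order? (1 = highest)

7

By dignity: Varga, Leclerc, Ibarra, Bianchi, Obi, Lindqvist, Petrov and Mbeki (Archbishop).
Among Varga, Leclerc, Ibarra, Bianchi, Obi, Lindqvist, Petrov and Mbeki, by years in holy orders (higher first): Varga (38 years) before Leclerc (36 years) before Ibarra (34 years) before Bianchi (26 years) before Obi (14 years) before Lindqvist and Petrov (10 years) before Mbeki (5 years).
Lindqvist and Petrov both have date of consecration or institution 23 Mar 2007, so the next rule applies.
Among Lindqvist and Petrov, alphabetically by surname: Lindqvist before Petrov.
Order: Varga, Leclerc, Ibarra, Bianchi, Obi, Lindqvist, Petrov, Mbeki. So position 7.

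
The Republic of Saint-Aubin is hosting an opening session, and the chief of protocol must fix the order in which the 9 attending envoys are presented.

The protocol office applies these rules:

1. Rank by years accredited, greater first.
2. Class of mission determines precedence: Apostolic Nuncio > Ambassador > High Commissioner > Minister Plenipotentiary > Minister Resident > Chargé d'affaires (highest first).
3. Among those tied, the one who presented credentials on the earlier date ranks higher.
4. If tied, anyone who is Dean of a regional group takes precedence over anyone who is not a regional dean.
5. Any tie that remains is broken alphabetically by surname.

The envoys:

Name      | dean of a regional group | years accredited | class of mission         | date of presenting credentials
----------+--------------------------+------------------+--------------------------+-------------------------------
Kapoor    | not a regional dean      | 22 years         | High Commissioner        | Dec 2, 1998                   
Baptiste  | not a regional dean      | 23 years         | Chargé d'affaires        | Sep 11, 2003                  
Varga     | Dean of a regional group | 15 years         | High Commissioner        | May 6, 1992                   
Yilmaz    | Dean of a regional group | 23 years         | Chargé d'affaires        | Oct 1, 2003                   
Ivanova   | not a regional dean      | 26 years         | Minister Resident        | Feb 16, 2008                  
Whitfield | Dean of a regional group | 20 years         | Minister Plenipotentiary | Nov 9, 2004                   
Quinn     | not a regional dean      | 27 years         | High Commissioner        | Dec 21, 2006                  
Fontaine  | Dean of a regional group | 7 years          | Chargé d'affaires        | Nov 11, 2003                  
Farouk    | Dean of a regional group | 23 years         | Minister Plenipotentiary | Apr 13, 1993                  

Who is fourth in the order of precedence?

By years accredited (higher first): Quinn (27 years); then Ivanova (26 years); then Farouk, Baptiste and Yilmaz (each 23 years); then Kapoor (22 years); then Whitfield (20 years); then Varga (15 years); then Fontaine (7 years).
Among Farouk, Baptiste and Yilmaz, by class of mission: Farouk (Minister Plenipotentiary) before Baptiste and Yilmaz (Chargé d'affaires).
Among Baptiste and Yilmaz, by date of presenting credentials (earlier first): Baptiste (Sep 11, 2003) before Yilmaz (Oct 1, 2003).
Order: Quinn, Ivanova, Farouk, Baptiste, Yilmaz, Kapoor, Whitfield, Varga, Fontaine.

Baptiste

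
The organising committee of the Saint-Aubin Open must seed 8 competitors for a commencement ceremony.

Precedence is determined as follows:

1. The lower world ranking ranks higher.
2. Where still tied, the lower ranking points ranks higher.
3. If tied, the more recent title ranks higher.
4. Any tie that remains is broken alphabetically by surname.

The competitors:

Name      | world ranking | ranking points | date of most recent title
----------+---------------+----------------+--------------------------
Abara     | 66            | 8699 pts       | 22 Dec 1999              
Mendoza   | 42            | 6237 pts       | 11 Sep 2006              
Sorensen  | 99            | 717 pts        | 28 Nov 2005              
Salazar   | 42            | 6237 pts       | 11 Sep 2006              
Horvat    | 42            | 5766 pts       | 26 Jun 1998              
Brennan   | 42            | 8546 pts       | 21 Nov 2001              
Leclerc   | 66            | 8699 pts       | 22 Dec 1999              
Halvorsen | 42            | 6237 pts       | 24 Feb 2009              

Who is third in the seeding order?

By world ranking (lower first): Horvat, Halvorsen, Mendoza, Salazar and Brennan (each 42); then Abara and Leclerc (both 66); then Sorensen (99).
Among Horvat, Halvorsen, Mendoza, Salazar and Brennan, by ranking points (lower first): Horvat (5766 pts) before Halvorsen, Mendoza and Salazar (6237 pts) before Brennan (8546 pts).
Among Halvorsen, Mendoza and Salazar, by date of most recent title (later first): Halvorsen (24 Feb 2009) before Mendoza and Salazar (11 Sep 2006).
Among Mendoza and Salazar, alphabetically by surname: Mendoza before Salazar.
Abara and Leclerc both have ranking points 8699 pts, so the next rule applies.
Abara and Leclerc both have date of most recent title 22 Dec 1999, so the next rule applies.
Among Abara and Leclerc, alphabetically by surname: Abara before Leclerc.
Order: Horvat, Halvorsen, Mendoza, Salazar, Brennan, Abara, Leclerc, Sorensen.

Mendoza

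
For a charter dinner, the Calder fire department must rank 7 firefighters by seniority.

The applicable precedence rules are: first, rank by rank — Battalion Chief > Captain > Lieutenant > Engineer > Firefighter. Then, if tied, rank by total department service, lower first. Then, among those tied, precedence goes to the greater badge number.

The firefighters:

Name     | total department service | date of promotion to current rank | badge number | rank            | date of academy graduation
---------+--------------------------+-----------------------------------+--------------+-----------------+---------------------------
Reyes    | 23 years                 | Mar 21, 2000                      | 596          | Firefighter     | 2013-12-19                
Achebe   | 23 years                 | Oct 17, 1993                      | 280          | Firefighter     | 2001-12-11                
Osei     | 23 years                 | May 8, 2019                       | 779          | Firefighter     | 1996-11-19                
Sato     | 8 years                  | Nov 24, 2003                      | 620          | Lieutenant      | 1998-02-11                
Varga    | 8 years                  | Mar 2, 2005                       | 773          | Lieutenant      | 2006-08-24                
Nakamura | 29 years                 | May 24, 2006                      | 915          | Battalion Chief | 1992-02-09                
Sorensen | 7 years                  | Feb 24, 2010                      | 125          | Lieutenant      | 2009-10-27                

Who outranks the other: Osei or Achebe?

Osei

By rank: Nakamura (Battalion Chief); then Sorensen, Varga and Sato (Lieutenant); then Osei, Reyes and Achebe (Firefighter).
Among Sorensen, Varga and Sato, by total department service (lower first): Sorensen (7 years) before Varga and Sato (8 years).
Among Varga and Sato, by badge number (higher first): Varga (773) before Sato (620).
Osei, Reyes and Achebe all have total department service 23 years, so the next rule applies.
Among Osei, Reyes and Achebe, by badge number (higher first): Osei (779) before Reyes (596) before Achebe (280).
So Osei takes precedence.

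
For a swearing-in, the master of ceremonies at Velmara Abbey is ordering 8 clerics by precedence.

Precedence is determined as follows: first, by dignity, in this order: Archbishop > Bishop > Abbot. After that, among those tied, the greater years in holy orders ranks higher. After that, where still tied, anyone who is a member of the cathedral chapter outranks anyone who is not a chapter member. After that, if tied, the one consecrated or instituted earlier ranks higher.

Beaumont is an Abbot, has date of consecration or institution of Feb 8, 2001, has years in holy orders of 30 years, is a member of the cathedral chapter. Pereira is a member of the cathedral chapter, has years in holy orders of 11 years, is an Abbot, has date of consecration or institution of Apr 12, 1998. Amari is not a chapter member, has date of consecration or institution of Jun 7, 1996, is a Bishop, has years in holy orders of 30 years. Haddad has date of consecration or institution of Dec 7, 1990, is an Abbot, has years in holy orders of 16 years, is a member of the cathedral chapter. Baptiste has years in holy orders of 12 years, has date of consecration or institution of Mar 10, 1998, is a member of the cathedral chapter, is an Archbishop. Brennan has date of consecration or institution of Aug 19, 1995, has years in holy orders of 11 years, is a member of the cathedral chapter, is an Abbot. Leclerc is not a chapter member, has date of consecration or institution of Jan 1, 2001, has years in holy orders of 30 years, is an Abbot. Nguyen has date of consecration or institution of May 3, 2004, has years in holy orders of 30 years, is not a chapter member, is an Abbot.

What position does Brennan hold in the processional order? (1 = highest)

7

By dignity: Baptiste (Archbishop); then Amari (Bishop); then Beaumont, Leclerc, Nguyen, Haddad, Brennan and Pereira (Abbot).
Among Beaumont, Leclerc, Nguyen, Haddad, Brennan and Pereira, by years in holy orders (higher first): Beaumont, Leclerc and Nguyen (30 years) before Haddad (16 years) before Brennan and Pereira (11 years).
Among Beaumont, Leclerc and Nguyen, a member of the cathedral chapter before not a chapter member: Beaumont (a member of the cathedral chapter) before Leclerc and Nguyen (not a chapter member).
Among Leclerc and Nguyen, by date of consecration or institution (earlier first): Leclerc (Jan 1, 2001) before Nguyen (May 3, 2004).
Brennan and Pereira are each a member of the cathedral chapter, so the next rule applies.
Among Brennan and Pereira, by date of consecration or institution (earlier first): Brennan (Aug 19, 1995) before Pereira (Apr 12, 1998).
Order: Baptiste, Amari, Beaumont, Leclerc, Nguyen, Haddad, Brennan, Pereira. So position 7.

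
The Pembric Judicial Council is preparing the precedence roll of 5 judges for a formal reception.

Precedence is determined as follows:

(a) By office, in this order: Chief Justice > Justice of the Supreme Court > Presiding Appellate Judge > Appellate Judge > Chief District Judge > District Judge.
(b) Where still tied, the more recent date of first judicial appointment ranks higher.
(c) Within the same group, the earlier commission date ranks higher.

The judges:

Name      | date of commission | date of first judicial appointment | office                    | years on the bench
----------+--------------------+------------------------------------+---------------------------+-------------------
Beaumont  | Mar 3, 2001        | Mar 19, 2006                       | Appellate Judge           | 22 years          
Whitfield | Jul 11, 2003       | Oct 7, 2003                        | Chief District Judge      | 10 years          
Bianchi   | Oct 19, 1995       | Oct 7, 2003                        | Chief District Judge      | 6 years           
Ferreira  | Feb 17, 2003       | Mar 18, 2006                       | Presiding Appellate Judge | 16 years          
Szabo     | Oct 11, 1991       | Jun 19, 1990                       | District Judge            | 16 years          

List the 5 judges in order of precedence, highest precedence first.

By office: Ferreira (Presiding Appellate Judge); then Beaumont (Appellate Judge); then Bianchi and Whitfield (Chief District Judge); then Szabo (District Judge).
Bianchi and Whitfield both have date of first judicial appointment Oct 7, 2003, so the next rule applies.
Among Bianchi and Whitfield, by date of commission (earlier first): Bianchi (Oct 19, 1995) before Whitfield (Jul 11, 2003).
Full order: Ferreira, Beaumont, Bianchi, Whitfield, Szabo.

Ferreira, Beaumont, Bianchi, Whitfield, Szabo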